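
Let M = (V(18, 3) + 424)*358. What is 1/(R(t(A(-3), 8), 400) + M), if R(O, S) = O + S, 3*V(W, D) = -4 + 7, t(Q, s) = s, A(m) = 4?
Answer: 1/152558 ≈ 6.5549e-6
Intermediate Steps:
V(W, D) = 1 (V(W, D) = (-4 + 7)/3 = (⅓)*3 = 1)
M = 152150 (M = (1 + 424)*358 = 425*358 = 152150)
1/(R(t(A(-3), 8), 400) + M) = 1/((8 + 400) + 152150) = 1/(408 + 152150) = 1/152558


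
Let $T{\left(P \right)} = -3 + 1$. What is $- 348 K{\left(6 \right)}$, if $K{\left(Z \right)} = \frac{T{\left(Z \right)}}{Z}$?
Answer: $116$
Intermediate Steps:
$T{\left(P \right)} = -2$
$K{\left(Z \right)} = - \frac{2}{Z}$
$- 348 K{\left(6 \right)} = - 348 \left(- \frac{2}{6}\right) = - 348 \left(\left(-2\right) \frac{1}{6}\right) = \left(-348\right) \left(- \frac{1}{3}\right) = 116$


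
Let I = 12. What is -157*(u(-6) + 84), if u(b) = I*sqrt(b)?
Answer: -13188 - 1884*I*sqrt(6) ≈ -13188.0 - 4614.8*I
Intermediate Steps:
u(b) = 12*sqrt(b)
-157*(u(-6) + 84) = -157*(12*sqrt(-6) + 84) = -157*(12*(I*sqrt(6)) + 84) = -157*(12*I*sqrt(6) + 84) = -157*(84 + 12*I*sqrt(6)) = -13188 - 1884*I*sqrt(6)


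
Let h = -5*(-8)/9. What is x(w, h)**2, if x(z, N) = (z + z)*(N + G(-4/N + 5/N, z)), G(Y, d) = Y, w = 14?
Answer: 138462289/8100 ≈ 17094.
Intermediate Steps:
h = 40/9 (h = 40*(1/9) = 40/9 ≈ 4.4444)
x(z, N) = 2*z*(N + 1/N) (x(z, N) = (z + z)*(N + (-4/N + 5/N)) = (2*z)*(N + 1/N) = 2*z*(N + 1/N))
x(w, h)**2 = (2*14*(1 + (40/9)**2)/(40/9))**2 = (2*14*(9/40)*(1 + 1600/81))**2 = (2*14*(9/40)*(1681/81))**2 = (11767/90)**2 = 138462289/8100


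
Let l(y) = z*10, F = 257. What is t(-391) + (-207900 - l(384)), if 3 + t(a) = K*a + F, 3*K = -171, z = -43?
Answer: -184929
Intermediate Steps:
K = -57 (K = (⅓)*(-171) = -57)
l(y) = -430 (l(y) = -43*10 = -430)
t(a) = 254 - 57*a (t(a) = -3 + (-57*a + 257) = -3 + (257 - 57*a) = 254 - 57*a)
t(-391) + (-207900 - l(384)) = (254 - 57*(-391)) + (-207900 - 1*(-430)) = (254 + 22287) + (-207900 + 430) = 22541 - 207470 = -184929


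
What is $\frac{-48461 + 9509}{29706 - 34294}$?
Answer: $\frac{9738}{1147} \approx 8.49$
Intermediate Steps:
$\frac{-48461 + 9509}{29706 - 34294} = - \frac{38952}{-4588} = \left(-38952\right) \left(- \frac{1}{4588}\right) = \frac{9738}{1147}$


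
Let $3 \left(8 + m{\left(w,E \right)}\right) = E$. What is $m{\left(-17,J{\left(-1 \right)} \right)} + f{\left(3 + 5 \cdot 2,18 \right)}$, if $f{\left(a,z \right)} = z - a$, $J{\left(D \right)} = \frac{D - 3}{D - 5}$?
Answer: $- \frac{25}{9} \approx -2.7778$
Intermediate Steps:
$J{\left(D \right)} = \frac{-3 + D}{-5 + D}$
$m{\left(w,E \right)} = -8 + \frac{E}{3}$
$m{\left(-17,J{\left(-1 \right)} \right)} + f{\left(3 + 5 \cdot 2,18 \right)} = \left(-8 + \frac{\frac{1}{-5 - 1} \left(-3 - 1\right)}{3}\right) + \left(18 - \left(3 + 5 \cdot 2\right)\right) = \left(-8 + \frac{\frac{1}{-6} \left(-4\right)}{3}\right) + \left(18 - \left(3 + 10\right)\right) = \left(-8 + \frac{\left(- \frac{1}{6}\right) \left(-4\right)}{3}\right) + \left(18 - 13\right) = \left(-8 + \frac{1}{3} \cdot \frac{2}{3}\right) + \left(18 - 13\right) = \left(-8 + \frac{2}{9}\right) + 5 = - \frac{70}{9} + 5 = - \frac{25}{9}$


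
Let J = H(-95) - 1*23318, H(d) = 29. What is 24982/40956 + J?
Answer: -476899651/20478 ≈ -23288.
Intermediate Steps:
J = -23289 (J = 29 - 1*23318 = 29 - 23318 = -23289)
24982/40956 + J = 24982/40956 - 23289 = 24982*(1/40956) - 23289 = 12491/20478 - 23289 = -476899651/20478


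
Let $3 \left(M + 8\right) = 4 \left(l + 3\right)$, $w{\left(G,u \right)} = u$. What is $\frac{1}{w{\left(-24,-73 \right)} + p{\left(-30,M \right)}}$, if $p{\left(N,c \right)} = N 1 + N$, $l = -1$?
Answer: $- \frac{1}{133} \approx -0.0075188$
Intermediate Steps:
$M = - \frac{16}{3}$ ($M = -8 + \frac{4 \left(-1 + 3\right)}{3} = -8 + \frac{4 \cdot 2}{3} = -8 + \frac{1}{3} \cdot 8 = -8 + \frac{8}{3} = - \frac{16}{3} \approx -5.3333$)
$p{\left(N,c \right)} = 2 N$ ($p{\left(N,c \right)} = N + N = 2 N$)
$\frac{1}{w{\left(-24,-73 \right)} + p{\left(-30,M \right)}} = \frac{1}{-73 + 2 \left(-30\right)} = \frac{1}{-73 - 60} = \frac{1}{-133} = - \frac{1}{133}$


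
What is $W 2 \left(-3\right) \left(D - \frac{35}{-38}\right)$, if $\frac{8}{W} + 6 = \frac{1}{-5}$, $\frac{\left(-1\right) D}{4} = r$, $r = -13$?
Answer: $\frac{241320}{589} \approx 409.71$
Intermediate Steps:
$D = 52$ ($D = \left(-4\right) \left(-13\right) = 52$)
$W = - \frac{40}{31}$ ($W = \frac{8}{-6 + \frac{1}{-5}} = \frac{8}{-6 - \frac{1}{5}} = \frac{8}{- \frac{31}{5}} = 8 \left(- \frac{5}{31}\right) = - \frac{40}{31} \approx -1.2903$)
$W 2 \left(-3\right) \left(D - \frac{35}{-38}\right) = \left(- \frac{40}{31}\right) 2 \left(-3\right) \left(52 - \frac{35}{-38}\right) = \left(- \frac{80}{31}\right) \left(-3\right) \left(52 - - \frac{35}{38}\right) = \frac{240 \left(52 + \frac{35}{38}\right)}{31} = \frac{240}{31} \cdot \frac{2011}{38} = \frac{241320}{589}$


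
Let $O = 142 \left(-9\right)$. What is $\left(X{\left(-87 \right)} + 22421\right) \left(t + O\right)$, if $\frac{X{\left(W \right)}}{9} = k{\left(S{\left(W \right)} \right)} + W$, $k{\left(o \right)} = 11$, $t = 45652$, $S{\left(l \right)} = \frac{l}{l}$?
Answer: $964557638$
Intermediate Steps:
$S{\left(l \right)} = 1$
$O = -1278$
$X{\left(W \right)} = 99 + 9 W$ ($X{\left(W \right)} = 9 \left(11 + W\right) = 99 + 9 W$)
$\left(X{\left(-87 \right)} + 22421\right) \left(t + O\right) = \left(\left(99 + 9 \left(-87\right)\right) + 22421\right) \left(45652 - 1278\right) = \left(\left(99 - 783\right) + 22421\right) 44374 = \left(-684 + 22421\right) 44374 = 21737 \cdot 44374 = 964557638$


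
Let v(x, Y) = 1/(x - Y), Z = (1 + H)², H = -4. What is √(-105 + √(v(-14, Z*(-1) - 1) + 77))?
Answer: √(-420 + 2*√307)/2 ≈ 9.8102*I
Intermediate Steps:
Z = 9 (Z = (1 - 4)² = (-3)² = 9)
v(x, Y) = 1/(x - Y)
√(-105 + √(v(-14, Z*(-1) - 1) + 77)) = √(-105 + √(1/(-14 - (9*(-1) - 1)) + 77)) = √(-105 + √(1/(-14 - (-9 - 1)) + 77)) = √(-105 + √(1/(-14 - 1*(-10)) + 77)) = √(-105 + √(1/(-14 + 10) + 77)) = √(-105 + √(1/(-4) + 77)) = √(-105 + √(-¼ + 77)) = √(-105 + √(307/4)) = √(-105 + √307/2)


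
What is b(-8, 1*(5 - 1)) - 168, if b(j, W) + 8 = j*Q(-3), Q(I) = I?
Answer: -152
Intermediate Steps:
b(j, W) = -8 - 3*j (b(j, W) = -8 + j*(-3) = -8 - 3*j)
b(-8, 1*(5 - 1)) - 168 = (-8 - 3*(-8)) - 168 = (-8 + 24) - 168 = 16 - 168 = -152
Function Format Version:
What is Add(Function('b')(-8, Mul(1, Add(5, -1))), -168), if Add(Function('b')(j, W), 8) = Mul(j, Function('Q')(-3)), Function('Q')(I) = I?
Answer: -152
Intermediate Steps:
Function('b')(j, W) = Add(-8, Mul(-3, j)) (Function('b')(j, W) = Add(-8, Mul(j, -3)) = Add(-8, Mul(-3, j)))
Add(Function('b')(-8, Mul(1, Add(5, -1))), -168) = Add(Add(-8, Mul(-3, -8)), -168) = Add(Add(-8, 24), -168) = Add(16, -168) = -152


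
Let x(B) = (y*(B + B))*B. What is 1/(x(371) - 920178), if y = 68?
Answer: 1/17798998 ≈ 5.6183e-8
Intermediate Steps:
x(B) = 136*B² (x(B) = (68*(B + B))*B = (68*(2*B))*B = (136*B)*B = 136*B²)
1/(x(371) - 920178) = 1/(136*371² - 920178) = 1/(136*137641 - 920178) = 1/(18719176 - 920178) = 1/17798998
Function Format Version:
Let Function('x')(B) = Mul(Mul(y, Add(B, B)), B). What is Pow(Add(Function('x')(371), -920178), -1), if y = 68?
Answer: Rational(1, 17798998) ≈ 5.6183e-8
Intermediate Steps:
Function('x')(B) = Mul(136, Pow(B, 2)) (Function('x')(B) = Mul(Mul(68, Add(B, B)), B) = Mul(Mul(68, Mul(2, B)), B) = Mul(Mul(136, B), B) = Mul(136, Pow(B, 2)))
Pow(Add(Function('x')(371), -920178), -1) = Pow(Add(Mul(136, Pow(371, 2)), -920178), -1) = Pow(Add(Mul(136, 137641), -920178), -1) = Pow(Add(18719176, -920178), -1) = Pow(17798998, -1) = Rational(1, 17798998)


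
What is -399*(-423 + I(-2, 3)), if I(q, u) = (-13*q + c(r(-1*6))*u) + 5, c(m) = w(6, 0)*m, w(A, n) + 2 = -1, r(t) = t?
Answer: 134862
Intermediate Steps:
w(A, n) = -3 (w(A, n) = -2 - 1 = -3)
c(m) = -3*m
I(q, u) = 5 - 13*q + 18*u (I(q, u) = (-13*q + (-(-3)*6)*u) + 5 = (-13*q + (-3*(-6))*u) + 5 = (-13*q + 18*u) + 5 = 5 - 13*q + 18*u)
-399*(-423 + I(-2, 3)) = -399*(-423 + (5 - 13*(-2) + 18*3)) = -399*(-423 + (5 + 26 + 54)) = -399*(-423 + 85) = -399*(-338) = 134862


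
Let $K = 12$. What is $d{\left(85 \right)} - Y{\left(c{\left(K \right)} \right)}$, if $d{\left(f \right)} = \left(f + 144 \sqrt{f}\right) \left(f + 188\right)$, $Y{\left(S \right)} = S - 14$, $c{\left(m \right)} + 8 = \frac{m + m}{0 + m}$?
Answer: $23225 + 39312 \sqrt{85} \approx 3.8566 \cdot 10^{5}$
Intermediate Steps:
$c{\left(m \right)} = -6$ ($c{\left(m \right)} = -8 + \frac{m + m}{0 + m} = -8 + \frac{2 m}{m} = -8 + 2 = -6$)
$Y{\left(S \right)} = -14 + S$ ($Y{\left(S \right)} = S - 14 = -14 + S$)
$d{\left(f \right)} = \left(188 + f\right) \left(f + 144 \sqrt{f}\right)$ ($d{\left(f \right)} = \left(f + 144 \sqrt{f}\right) \left(188 + f\right) = \left(188 + f\right) \left(f + 144 \sqrt{f}\right)$)
$d{\left(85 \right)} - Y{\left(c{\left(K \right)} \right)} = \left(85^{2} + 144 \cdot 85^{\frac{3}{2}} + 188 \cdot 85 + 27072 \sqrt{85}\right) - \left(-14 - 6\right) = \left(7225 + 144 \cdot 85 \sqrt{85} + 15980 + 27072 \sqrt{85}\right) - -20 = \left(7225 + 12240 \sqrt{85} + 15980 + 27072 \sqrt{85}\right) + 20 = \left(23205 + 39312 \sqrt{85}\right) + 20 = 23225 + 39312 \sqrt{85}$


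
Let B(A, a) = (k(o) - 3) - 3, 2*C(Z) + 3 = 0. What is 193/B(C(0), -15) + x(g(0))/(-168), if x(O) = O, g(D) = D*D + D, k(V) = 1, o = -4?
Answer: -193/5 ≈ -38.600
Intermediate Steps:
C(Z) = -3/2 (C(Z) = -3/2 + (1/2)*0 = -3/2 + 0 = -3/2)
B(A, a) = -5 (B(A, a) = (1 - 3) - 3 = -2 - 3 = -5)
g(D) = D + D**2 (g(D) = D**2 + D = D + D**2)
193/B(C(0), -15) + x(g(0))/(-168) = 193/(-5) + (0*(1 + 0))/(-168) = 193*(-1/5) + (0*1)*(-1/168) = -193/5 + 0*(-1/168) = -193/5 + 0 = -193/5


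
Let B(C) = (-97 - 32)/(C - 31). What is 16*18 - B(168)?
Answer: 39585/137 ≈ 288.94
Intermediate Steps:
B(C) = -129/(-31 + C)
16*18 - B(168) = 16*18 - (-129)/(-31 + 168) = 288 - (-129)/137 = 288 - 1*(-129/137) = 288 + 129/137 = 39585/137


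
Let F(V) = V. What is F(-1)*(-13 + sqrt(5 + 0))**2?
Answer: -174 + 26*sqrt(5) ≈ -115.86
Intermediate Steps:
F(-1)*(-13 + sqrt(5 + 0))**2 = -(-13 + sqrt(5 + 0))**2 = -(-13 + sqrt(5))**2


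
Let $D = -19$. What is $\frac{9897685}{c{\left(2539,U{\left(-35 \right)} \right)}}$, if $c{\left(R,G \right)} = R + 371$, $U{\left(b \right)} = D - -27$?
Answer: $\frac{1979537}{582} \approx 3401.3$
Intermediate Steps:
$U{\left(b \right)} = 8$ ($U{\left(b \right)} = -19 - -27 = -19 + 27 = 8$)
$c{\left(R,G \right)} = 371 + R$
$\frac{9897685}{c{\left(2539,U{\left(-35 \right)} \right)}} = \frac{9897685}{371 + 2539} = \frac{9897685}{2910} = 9897685 \cdot \frac{1}{2910} = \frac{1979537}{582}$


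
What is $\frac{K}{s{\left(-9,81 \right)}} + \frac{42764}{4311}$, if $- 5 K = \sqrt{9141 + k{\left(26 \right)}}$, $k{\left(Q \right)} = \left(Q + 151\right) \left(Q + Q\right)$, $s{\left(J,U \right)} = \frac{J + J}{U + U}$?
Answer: $\frac{42764}{4311} + \frac{9 \sqrt{18345}}{5} \approx 253.72$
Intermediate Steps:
$s{\left(J,U \right)} = \frac{J}{U}$ ($s{\left(J,U \right)} = \frac{2 J}{2 U} = 2 J \frac{1}{2 U} = \frac{J}{U}$)
$k{\left(Q \right)} = 2 Q \left(151 + Q\right)$ ($k{\left(Q \right)} = \left(151 + Q\right) 2 Q = 2 Q \left(151 + Q\right)$)
$K = - \frac{\sqrt{18345}}{5}$ ($K = - \frac{\sqrt{9141 + 2 \cdot 26 \left(151 + 26\right)}}{5} = - \frac{\sqrt{9141 + 2 \cdot 26 \cdot 177}}{5} = - \frac{\sqrt{9141 + 9204}}{5} = - \frac{\sqrt{18345}}{5} \approx -27.089$)
$\frac{K}{s{\left(-9,81 \right)}} + \frac{42764}{4311} = \frac{\left(- \frac{1}{5}\right) \sqrt{18345}}{\left(-9\right) \frac{1}{81}} + \frac{42764}{4311} = \frac{\left(- \frac{1}{5}\right) \sqrt{18345}}{\left(-9\right) \frac{1}{81}} + 42764 \cdot \frac{1}{4311} = \frac{\left(- \frac{1}{5}\right) \sqrt{18345}}{- \frac{1}{9}} + \frac{42764}{4311} = - \frac{\sqrt{18345}}{5} \left(-9\right) + \frac{42764}{4311} = \frac{9 \sqrt{18345}}{5} + \frac{42764}{4311} = \frac{42764}{4311} + \frac{9 \sqrt{18345}}{5}$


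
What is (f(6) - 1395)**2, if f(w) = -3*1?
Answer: 1954404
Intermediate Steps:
f(w) = -3
(f(6) - 1395)**2 = (-3 - 1395)**2 = (-1398)**2 = 1954404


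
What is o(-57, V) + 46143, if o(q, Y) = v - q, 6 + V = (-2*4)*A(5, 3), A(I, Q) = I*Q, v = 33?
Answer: 46233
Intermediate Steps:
V = -126 (V = -6 + (-2*4)*(5*3) = -6 - 8*15 = -6 - 120 = -126)
o(q, Y) = 33 - q
o(-57, V) + 46143 = (33 - 1*(-57)) + 46143 = (33 + 57) + 46143 = 90 + 46143 = 46233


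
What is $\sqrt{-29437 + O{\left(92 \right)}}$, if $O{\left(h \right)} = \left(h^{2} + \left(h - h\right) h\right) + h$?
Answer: $i \sqrt{20881} \approx 144.5 i$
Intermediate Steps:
$O{\left(h \right)} = h + h^{2}$ ($O{\left(h \right)} = \left(h^{2} + 0 h\right) + h = \left(h^{2} + 0\right) + h = h^{2} + h = h + h^{2}$)
$\sqrt{-29437 + O{\left(92 \right)}} = \sqrt{-29437 + 92 \left(1 + 92\right)} = \sqrt{-29437 + 92 \cdot 93} = \sqrt{-29437 + 8556} = \sqrt{-20881} = i \sqrt{20881}$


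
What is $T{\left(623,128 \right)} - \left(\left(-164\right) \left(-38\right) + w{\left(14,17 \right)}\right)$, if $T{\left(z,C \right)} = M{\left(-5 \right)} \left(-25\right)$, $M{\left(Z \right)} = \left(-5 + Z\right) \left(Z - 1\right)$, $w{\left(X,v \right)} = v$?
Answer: $-7749$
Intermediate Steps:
$M{\left(Z \right)} = \left(-1 + Z\right) \left(-5 + Z\right)$ ($M{\left(Z \right)} = \left(-5 + Z\right) \left(-1 + Z\right) = \left(-1 + Z\right) \left(-5 + Z\right)$)
$T{\left(z,C \right)} = -1500$ ($T{\left(z,C \right)} = \left(5 + \left(-5\right)^{2} - -30\right) \left(-25\right) = \left(5 + 25 + 30\right) \left(-25\right) = 60 \left(-25\right) = -1500$)
$T{\left(623,128 \right)} - \left(\left(-164\right) \left(-38\right) + w{\left(14,17 \right)}\right) = -1500 - \left(\left(-164\right) \left(-38\right) + 17\right) = -1500 - \left(6232 + 17\right) = -1500 - 6249 = -7749$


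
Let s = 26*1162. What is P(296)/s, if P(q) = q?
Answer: 74/7553 ≈ 0.0097974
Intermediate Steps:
s = 30212
P(296)/s = 296/30212 = 296*(1/30212) = 74/7553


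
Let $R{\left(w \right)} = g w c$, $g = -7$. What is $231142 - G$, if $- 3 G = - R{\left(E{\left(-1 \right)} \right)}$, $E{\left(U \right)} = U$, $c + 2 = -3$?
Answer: $\frac{693461}{3} \approx 2.3115 \cdot 10^{5}$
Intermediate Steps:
$c = -5$ ($c = -2 - 3 = -5$)
$R{\left(w \right)} = 35 w$ ($R{\left(w \right)} = - 7 w \left(-5\right) = 35 w$)
$G = - \frac{35}{3}$ ($G = - \frac{\left(-1\right) 35 \left(-1\right)}{3} = - \frac{\left(-1\right) \left(-35\right)}{3} = \left(- \frac{1}{3}\right) 35 = - \frac{35}{3} \approx -11.667$)
$231142 - G = 231142 - - \frac{35}{3} = 231142 + \frac{35}{3} = \frac{693461}{3}$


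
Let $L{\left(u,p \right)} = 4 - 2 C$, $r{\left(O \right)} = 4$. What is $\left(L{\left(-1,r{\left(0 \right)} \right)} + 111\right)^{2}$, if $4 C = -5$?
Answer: $\frac{55225}{4} \approx 13806.0$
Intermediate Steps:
$C = - \frac{5}{4}$ ($C = \frac{1}{4} \left(-5\right) = - \frac{5}{4} \approx -1.25$)
$L{\left(u,p \right)} = \frac{13}{2}$ ($L{\left(u,p \right)} = 4 - - \frac{5}{2} = 4 + \frac{5}{2} = \frac{13}{2}$)
$\left(L{\left(-1,r{\left(0 \right)} \right)} + 111\right)^{2} = \left(\frac{13}{2} + 111\right)^{2} = \left(\frac{235}{2}\right)^{2} = \frac{55225}{4}$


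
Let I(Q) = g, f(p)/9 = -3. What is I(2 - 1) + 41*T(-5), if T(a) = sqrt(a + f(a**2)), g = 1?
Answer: 1 + 164*I*sqrt(2) ≈ 1.0 + 231.93*I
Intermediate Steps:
f(p) = -27 (f(p) = 9*(-3) = -27)
I(Q) = 1
T(a) = sqrt(-27 + a) (T(a) = sqrt(a - 27) = sqrt(-27 + a))
I(2 - 1) + 41*T(-5) = 1 + 41*sqrt(-27 - 5) = 1 + 41*sqrt(-32) = 1 + 41*(4*I*sqrt(2)) = 1 + 164*I*sqrt(2)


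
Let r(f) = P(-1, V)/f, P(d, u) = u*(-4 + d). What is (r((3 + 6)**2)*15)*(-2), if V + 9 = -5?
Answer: -700/27 ≈ -25.926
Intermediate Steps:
V = -14 (V = -9 - 5 = -14)
r(f) = 70/f (r(f) = (-14*(-4 - 1))/f = (-14*(-5))/f = 70/f)
(r((3 + 6)**2)*15)*(-2) = ((70/((3 + 6)**2))*15)*(-2) = ((70/(9**2))*15)*(-2) = ((70/81)*15)*(-2) = (350/27)*(-2) = -700/27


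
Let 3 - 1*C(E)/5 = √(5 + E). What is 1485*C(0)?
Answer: 22275 - 7425*√5 ≈ 5672.2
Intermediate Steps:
C(E) = 15 - 5*√(5 + E)
1485*C(0) = 1485*(15 - 5*√(5 + 0)) = 1485*(15 - 5*√5) = 22275 - 7425*√5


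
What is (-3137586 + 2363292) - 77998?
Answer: -852292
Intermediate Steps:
(-3137586 + 2363292) - 77998 = -774294 - 77998 = -852292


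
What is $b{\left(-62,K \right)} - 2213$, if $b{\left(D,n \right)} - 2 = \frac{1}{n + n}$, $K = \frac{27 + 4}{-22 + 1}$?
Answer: $- \frac{137103}{62} \approx -2211.3$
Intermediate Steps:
$K = - \frac{31}{21}$ ($K = \frac{31}{-21} = 31 \left(- \frac{1}{21}\right) = - \frac{31}{21} \approx -1.4762$)
$b{\left(D,n \right)} = 2 + \frac{1}{2 n}$ ($b{\left(D,n \right)} = 2 + \frac{1}{n + n} = 2 + \frac{1}{2 n}$)
$b{\left(-62,K \right)} - 2213 = \left(2 + \frac{1}{2 \left(- \frac{31}{21}\right)}\right) - 2213 = \left(2 + \frac{1}{2} \left(- \frac{21}{31}\right)\right) - 2213 = \left(2 - \frac{21}{62}\right) - 2213 = \frac{103}{62} - 2213 = - \frac{137103}{62}$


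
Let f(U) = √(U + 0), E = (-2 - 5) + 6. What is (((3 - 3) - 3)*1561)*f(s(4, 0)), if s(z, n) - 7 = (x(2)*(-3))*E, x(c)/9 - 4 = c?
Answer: -60879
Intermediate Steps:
x(c) = 36 + 9*c
E = -1 (E = -7 + 6 = -1)
s(z, n) = 169 (s(z, n) = 7 + ((36 + 9*2)*(-3))*(-1) = 7 + ((36 + 18)*(-3))*(-1) = 7 + (54*(-3))*(-1) = 7 - 162*(-1) = 7 + 162 = 169)
f(U) = √U
(((3 - 3) - 3)*1561)*f(s(4, 0)) = (((3 - 3) - 3)*1561)*√169 = ((0 - 3)*1561)*13 = -3*1561*13 = -4683*13 = -60879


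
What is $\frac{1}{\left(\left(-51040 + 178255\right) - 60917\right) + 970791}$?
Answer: $\frac{1}{1037089} \approx 9.6424 \cdot 10^{-7}$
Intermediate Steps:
$\frac{1}{\left(\left(-51040 + 178255\right) - 60917\right) + 970791} = \frac{1}{\left(127215 - 60917\right) + 970791} = \frac{1}{66298 + 970791} = \frac{1}{1037089}$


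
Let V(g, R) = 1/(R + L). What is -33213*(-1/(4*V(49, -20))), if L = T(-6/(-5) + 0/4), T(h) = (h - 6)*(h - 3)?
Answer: -2358123/25 ≈ -94325.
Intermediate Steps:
T(h) = (-6 + h)*(-3 + h)
L = 216/25 (L = 18 + (-6/(-5) + 0/4)**2 - 9*(-6/(-5) + 0/4) = 18 + (-6*(-1/5) + 0*(1/4))**2 - 9*(-6*(-1/5) + 0*(1/4)) = 18 + (6/5 + 0)**2 - 9*(6/5 + 0) = 18 + (6/5)**2 - 9*6/5 = 18 + 36/25 - 54/5 = 216/25 ≈ 8.6400)
V(g, R) = 1/(216/25 + R) (V(g, R) = 1/(R + 216/25) = 1/(216/25 + R))
-33213*(-1/(4*V(49, -20))) = -33213/((-100/(216 + 25*(-20)))) = -33213/((-100/(216 - 500))) = -33213/((-100/(-284))) = -33213/((-100*(-1)/284)) = -33213/((-4*(-25/284))) = -33213/25/71 = -33213*71/25 = -2358123/25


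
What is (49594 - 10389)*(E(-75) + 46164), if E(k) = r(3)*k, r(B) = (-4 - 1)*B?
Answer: 1853965245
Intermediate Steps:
r(B) = -5*B
E(k) = -15*k (E(k) = (-5*3)*k = -15*k)
(49594 - 10389)*(E(-75) + 46164) = (49594 - 10389)*(-15*(-75) + 46164) = 39205*(1125 + 46164) = 39205*47289 = 1853965245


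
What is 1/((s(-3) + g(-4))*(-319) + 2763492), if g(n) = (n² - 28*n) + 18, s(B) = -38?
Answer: 1/2729040 ≈ 3.6643e-7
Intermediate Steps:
g(n) = 18 + n² - 28*n
1/((s(-3) + g(-4))*(-319) + 2763492) = 1/((-38 + (18 + (-4)² - 28*(-4)))*(-319) + 2763492) = 1/((-38 + (18 + 16 + 112))*(-319) + 2763492) = 1/((-38 + 146)*(-319) + 2763492) = 1/(108*(-319) + 2763492) = 1/(-34452 + 2763492) = 1/2729040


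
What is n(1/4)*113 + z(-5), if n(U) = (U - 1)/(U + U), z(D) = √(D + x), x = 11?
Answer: -339/2 + √6 ≈ -167.05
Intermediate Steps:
z(D) = √(11 + D) (z(D) = √(D + 11) = √(11 + D))
n(U) = (-1 + U)/(2*U) (n(U) = (-1 + U)/((2*U)) = (-1 + U)*(1/(2*U)) = (-1 + U)/(2*U))
n(1/4)*113 + z(-5) = ((-1 + 1/4)/(2*(1/4)))*113 + √(11 - 5) = ((-1 + ¼)/(2*(¼)))*113 + √6 = ((½)*4*(-¾))*113 + √6 = -3/2*113 + √6 = -339/2 + √6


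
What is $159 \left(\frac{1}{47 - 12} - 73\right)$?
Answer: $- \frac{406086}{35} \approx -11602.0$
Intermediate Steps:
$159 \left(\frac{1}{47 - 12} - 73\right) = 159 \left(\frac{1}{35} - 73\right) = 159 \left(- \frac{2554}{35}\right) = - \frac{406086}{35}$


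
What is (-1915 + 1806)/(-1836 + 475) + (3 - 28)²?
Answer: 850734/1361 ≈ 625.08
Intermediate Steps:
(-1915 + 1806)/(-1836 + 475) + (3 - 28)² = -109/(-1361) + (-25)² = -109*(-1/1361) + 625 = 109/1361 + 625 = 850734/1361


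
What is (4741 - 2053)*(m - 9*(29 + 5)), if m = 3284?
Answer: 8004864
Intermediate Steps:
(4741 - 2053)*(m - 9*(29 + 5)) = (4741 - 2053)*(3284 - 9*(29 + 5)) = 2688*(3284 - 9*34) = 2688*(3284 - 306) = 2688*2978 = 8004864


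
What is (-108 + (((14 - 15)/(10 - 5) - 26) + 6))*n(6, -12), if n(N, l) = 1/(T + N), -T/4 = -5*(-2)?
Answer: 641/170 ≈ 3.7706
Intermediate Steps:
T = -40 (T = -(-20)*(-2) = -4*10 = -40)
n(N, l) = 1/(-40 + N)
(-108 + (((14 - 15)/(10 - 5) - 26) + 6))*n(6, -12) = (-108 + (((14 - 15)/(10 - 5) - 26) + 6))/(-40 + 6) = (-108 + ((-1/5 - 26) + 6))/(-34) = (-108 + ((-1*⅕ - 26) + 6))*(-1/34) = (-108 + ((-⅕ - 26) + 6))*(-1/34) = (-108 + (-131/5 + 6))*(-1/34) = (-108 - 101/5)*(-1/34) = -641/5*(-1/34) = 641/170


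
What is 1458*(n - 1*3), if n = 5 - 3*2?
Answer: -5832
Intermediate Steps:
n = -1 (n = 5 - 6 = -1)
1458*(n - 1*3) = 1458*(-1 - 1*3) = 1458*(-1 - 3) = 1458*(-4) = -5832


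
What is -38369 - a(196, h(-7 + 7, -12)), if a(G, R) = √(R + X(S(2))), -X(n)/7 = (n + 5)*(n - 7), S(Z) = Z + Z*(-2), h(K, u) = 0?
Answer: -38369 - 3*√21 ≈ -38383.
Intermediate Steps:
S(Z) = -Z (S(Z) = Z - 2*Z = -Z)
X(n) = -7*(-7 + n)*(5 + n) (X(n) = -7*(n + 5)*(n - 7) = -7*(5 + n)*(-7 + n) = -7*(-7 + n)*(5 + n))
a(G, R) = √(189 + R) (a(G, R) = √(R + (245 - 7*(-1*2)² + 14*(-1*2))) = √(R + (245 - 7*(-2)² + 14*(-2))) = √(R + (245 - 7*4 - 28)) = √(R + (245 - 28 - 28)) = √(R + 189) = √(189 + R))
-38369 - a(196, h(-7 + 7, -12)) = -38369 - √(189 + 0) = -38369 - √189 = -38369 - 3*√21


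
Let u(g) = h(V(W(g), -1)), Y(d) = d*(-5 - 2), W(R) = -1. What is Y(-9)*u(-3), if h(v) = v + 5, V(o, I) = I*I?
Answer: 378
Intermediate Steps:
V(o, I) = I**2
Y(d) = -7*d (Y(d) = d*(-7) = -7*d)
h(v) = 5 + v
u(g) = 6 (u(g) = 5 + (-1)**2 = 5 + 1 = 6)
Y(-9)*u(-3) = -7*(-9)*6 = 63*6 = 378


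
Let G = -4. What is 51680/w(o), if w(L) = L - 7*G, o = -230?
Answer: -25840/101 ≈ -255.84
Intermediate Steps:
w(L) = 28 + L (w(L) = L - 7*(-4) = L + 28 = 28 + L)
51680/w(o) = 51680/(28 - 230) = 51680/(-202) = 51680*(-1/202) = -25840/101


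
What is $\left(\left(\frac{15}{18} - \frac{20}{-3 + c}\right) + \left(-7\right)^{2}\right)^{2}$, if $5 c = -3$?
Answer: $\frac{994009}{324} \approx 3067.9$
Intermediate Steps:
$c = - \frac{3}{5}$ ($c = \frac{1}{5} \left(-3\right) = - \frac{3}{5} \approx -0.6$)
$\left(\left(\frac{15}{18} - \frac{20}{-3 + c}\right) + \left(-7\right)^{2}\right)^{2} = \left(\left(\frac{15}{18} - \frac{20}{-3 - \frac{3}{5}}\right) + \left(-7\right)^{2}\right)^{2} = \left(\left(15 \cdot \frac{1}{18} - \frac{20}{- \frac{18}{5}}\right) + 49\right)^{2} = \left(\left(\frac{5}{6} - - \frac{50}{9}\right) + 49\right)^{2} = \left(\left(\frac{5}{6} + \frac{50}{9}\right) + 49\right)^{2} = \left(\frac{115}{18} + 49\right)^{2} = \left(\frac{997}{18}\right)^{2} = \frac{994009}{324}$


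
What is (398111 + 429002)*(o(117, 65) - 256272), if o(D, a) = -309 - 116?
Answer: -212317425761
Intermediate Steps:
o(D, a) = -425
(398111 + 429002)*(o(117, 65) - 256272) = (398111 + 429002)*(-425 - 256272) = 827113*(-256697) = -212317425761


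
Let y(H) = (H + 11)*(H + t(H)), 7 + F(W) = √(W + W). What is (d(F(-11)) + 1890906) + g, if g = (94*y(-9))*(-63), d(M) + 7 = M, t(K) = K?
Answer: 2104084 + I*√22 ≈ 2.1041e+6 + 4.6904*I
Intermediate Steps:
F(W) = -7 + √2*√W (F(W) = -7 + √(W + W) = -7 + √(2*W) = -7 + √2*√W)
d(M) = -7 + M
y(H) = 2*H*(11 + H) (y(H) = (H + 11)*(H + H) = (11 + H)*(2*H) = 2*H*(11 + H))
g = 213192 (g = (94*(2*(-9)*(11 - 9)))*(-63) = (94*(2*(-9)*2))*(-63) = (94*(-36))*(-63) = -3384*(-63) = 213192)
(d(F(-11)) + 1890906) + g = ((-7 + (-7 + √2*√(-11))) + 1890906) + 213192 = ((-7 + (-7 + √2*(I*√11))) + 1890906) + 213192 = ((-7 + (-7 + I*√22)) + 1890906) + 213192 = ((-14 + I*√22) + 1890906) + 213192 = (1890892 + I*√22) + 213192 = 2104084 + I*√22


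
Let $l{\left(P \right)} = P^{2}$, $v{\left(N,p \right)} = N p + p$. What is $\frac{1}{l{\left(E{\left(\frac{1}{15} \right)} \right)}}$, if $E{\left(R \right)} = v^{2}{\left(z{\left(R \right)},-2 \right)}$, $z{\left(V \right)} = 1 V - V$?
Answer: $\frac{1}{16} \approx 0.0625$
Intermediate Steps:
$z{\left(V \right)} = 0$ ($z{\left(V \right)} = V - V = 0$)
$v{\left(N,p \right)} = p + N p$
$E{\left(R \right)} = 4$ ($E{\left(R \right)} = \left(- 2 \left(1 + 0\right)\right)^{2} = \left(\left(-2\right) 1\right)^{2} = \left(-2\right)^{2} = 4$)
$\frac{1}{l{\left(E{\left(\frac{1}{15} \right)} \right)}} = \frac{1}{4^{2}} = \frac{1}{16}$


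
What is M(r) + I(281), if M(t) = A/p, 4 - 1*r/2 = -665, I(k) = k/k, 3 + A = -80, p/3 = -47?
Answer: 224/141 ≈ 1.5887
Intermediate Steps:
p = -141 (p = 3*(-47) = -141)
A = -83 (A = -3 - 80 = -83)
I(k) = 1
r = 1338 (r = 8 - 2*(-665) = 8 + 1330 = 1338)
M(t) = 83/141 (M(t) = -83/(-141) = -83*(-1/141) = 83/141)
M(r) + I(281) = 83/141 + 1 = 224/141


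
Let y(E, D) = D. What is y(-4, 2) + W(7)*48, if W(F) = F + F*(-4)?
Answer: -1006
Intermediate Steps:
W(F) = -3*F (W(F) = F - 4*F = -3*F)
y(-4, 2) + W(7)*48 = 2 - 3*7*48 = 2 - 21*48 = 2 - 1008 = -1006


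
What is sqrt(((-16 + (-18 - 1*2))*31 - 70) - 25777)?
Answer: I*sqrt(26963) ≈ 164.2*I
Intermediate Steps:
sqrt(((-16 + (-18 - 1*2))*31 - 70) - 25777) = sqrt(((-16 + (-18 - 2))*31 - 70) - 25777) = sqrt(((-16 - 20)*31 - 70) - 25777) = sqrt((-36*31 - 70) - 25777) = sqrt((-1116 - 70) - 25777) = sqrt(-1186 - 25777) = sqrt(-26963) = I*sqrt(26963)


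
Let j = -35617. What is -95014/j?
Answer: 95014/35617 ≈ 2.6677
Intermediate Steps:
-95014/j = -95014/(-35617) = -95014*(-1/35617) = 95014/35617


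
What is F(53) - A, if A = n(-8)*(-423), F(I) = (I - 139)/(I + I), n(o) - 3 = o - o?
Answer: 67214/53 ≈ 1268.2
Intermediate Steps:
n(o) = 3 (n(o) = 3 + (o - o) = 3 + 0 = 3)
F(I) = (-139 + I)/(2*I) (F(I) = (-139 + I)/((2*I)) = (-139 + I)*(1/(2*I)) = (-139 + I)/(2*I))
A = -1269 (A = 3*(-423) = -1269)
F(53) - A = (½)*(-139 + 53)/53 - 1*(-1269) = (½)*(1/53)*(-86) + 1269 = -43/53 + 1269 = 67214/53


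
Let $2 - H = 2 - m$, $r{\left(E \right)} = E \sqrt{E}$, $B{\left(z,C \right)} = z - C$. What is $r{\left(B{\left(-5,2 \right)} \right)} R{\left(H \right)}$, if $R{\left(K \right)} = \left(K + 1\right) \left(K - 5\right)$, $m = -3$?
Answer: $- 112 i \sqrt{7} \approx - 296.32 i$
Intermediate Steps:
$r{\left(E \right)} = E^{\frac{3}{2}}$
$H = -3$ ($H = 2 - \left(2 - -3\right) = 2 - \left(2 + 3\right) = 2 - 5 = -3$)
$R{\left(K \right)} = \left(1 + K\right) \left(-5 + K\right)$
$r{\left(B{\left(-5,2 \right)} \right)} R{\left(H \right)} = \left(-5 - 2\right)^{\frac{3}{2}} \left(-5 + \left(-3\right)^{2} - -12\right) = \left(-5 - 2\right)^{\frac{3}{2}} \left(-5 + 9 + 12\right) = \left(-7\right)^{\frac{3}{2}} \cdot 16 = - 7 i \sqrt{7} \cdot 16 = - 112 i \sqrt{7}$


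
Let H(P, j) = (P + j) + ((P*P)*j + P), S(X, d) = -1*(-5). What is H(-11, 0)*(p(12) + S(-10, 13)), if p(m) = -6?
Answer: 22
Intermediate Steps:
S(X, d) = 5
H(P, j) = j + 2*P + j*P**2 (H(P, j) = (P + j) + (P**2*j + P) = (P + j) + (j*P**2 + P) = (P + j) + (P + j*P**2) = j + 2*P + j*P**2)
H(-11, 0)*(p(12) + S(-10, 13)) = (0 + 2*(-11) + 0*(-11)**2)*(-6 + 5) = (0 - 22 + 0*121)*(-1) = (0 - 22 + 0)*(-1) = -22*(-1) = 22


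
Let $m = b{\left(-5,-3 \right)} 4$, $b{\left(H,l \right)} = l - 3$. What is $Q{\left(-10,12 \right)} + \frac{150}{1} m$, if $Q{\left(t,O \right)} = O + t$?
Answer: $-3598$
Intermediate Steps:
$b{\left(H,l \right)} = -3 + l$
$m = -24$ ($m = \left(-3 - 3\right) 4 = \left(-6\right) 4 = -24$)
$Q{\left(-10,12 \right)} + \frac{150}{1} m = \left(12 - 10\right) + \frac{150}{1} \left(-24\right) = 2 + 150 \cdot 1 \left(-24\right) = 2 + 150 \left(-24\right) = 2 - 3600 = -3598$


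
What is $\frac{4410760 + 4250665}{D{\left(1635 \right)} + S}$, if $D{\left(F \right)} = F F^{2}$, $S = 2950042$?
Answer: $\frac{8661425}{4373672917} \approx 0.0019804$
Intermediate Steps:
$D{\left(F \right)} = F^{3}$
$\frac{4410760 + 4250665}{D{\left(1635 \right)} + S} = \frac{4410760 + 4250665}{1635^{3} + 2950042} = \frac{8661425}{4370722875 + 2950042} = \frac{8661425}{4373672917}$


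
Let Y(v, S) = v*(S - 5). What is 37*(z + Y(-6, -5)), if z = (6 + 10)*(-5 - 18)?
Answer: -11396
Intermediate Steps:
Y(v, S) = v*(-5 + S)
z = -368 (z = 16*(-23) = -368)
37*(z + Y(-6, -5)) = 37*(-368 - 6*(-5 - 5)) = 37*(-368 - 6*(-10)) = 37*(-368 + 60) = 37*(-308) = -11396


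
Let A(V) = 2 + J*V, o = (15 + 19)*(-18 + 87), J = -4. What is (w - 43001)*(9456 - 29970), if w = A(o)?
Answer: 1074584862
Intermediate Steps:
o = 2346 (o = 34*69 = 2346)
A(V) = 2 - 4*V
w = -9382 (w = 2 - 4*2346 = 2 - 9384 = -9382)
(w - 43001)*(9456 - 29970) = (-9382 - 43001)*(9456 - 29970) = -52383*(-20514) = 1074584862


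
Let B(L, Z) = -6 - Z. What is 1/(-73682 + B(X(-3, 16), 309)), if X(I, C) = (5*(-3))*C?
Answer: -1/73997 ≈ -1.3514e-5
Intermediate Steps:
X(I, C) = -15*C
1/(-73682 + B(X(-3, 16), 309)) = 1/(-73682 + (-6 - 1*309)) = 1/(-73682 + (-6 - 309)) = 1/(-73682 - 315) = 1/(-73997) = -1/73997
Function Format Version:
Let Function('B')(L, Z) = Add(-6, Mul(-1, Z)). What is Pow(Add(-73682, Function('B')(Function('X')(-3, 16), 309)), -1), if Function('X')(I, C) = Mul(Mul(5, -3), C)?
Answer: Rational(-1, 73997) ≈ -1.3514e-5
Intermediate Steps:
Function('X')(I, C) = Mul(-15, C)
Pow(Add(-73682, Function('B')(Function('X')(-3, 16), 309)), -1) = Pow(Add(-73682, Add(-6, Mul(-1, 309))), -1) = Pow(Add(-73682, Add(-6, -309)), -1) = Pow(Add(-73682, -315), -1) = Pow(-73997, -1) = Rational(-1, 73997)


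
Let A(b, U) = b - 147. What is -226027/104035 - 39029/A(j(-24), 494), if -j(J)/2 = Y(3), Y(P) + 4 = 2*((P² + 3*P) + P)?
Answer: 4009977994/23199805 ≈ 172.85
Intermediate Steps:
Y(P) = -4 + 2*P² + 8*P (Y(P) = -4 + 2*((P² + 3*P) + P) = -4 + 2*(P² + 4*P) = -4 + (2*P² + 8*P) = -4 + 2*P² + 8*P)
j(J) = -76 (j(J) = -2*(-4 + 2*3² + 8*3) = -2*(-4 + 2*9 + 24) = -2*(-4 + 18 + 24) = -2*38 = -76)
A(b, U) = -147 + b
-226027/104035 - 39029/A(j(-24), 494) = -226027/104035 - 39029/(-147 - 76) = -226027*1/104035 - 39029/(-223) = -226027/104035 - 39029*(-1/223) = -226027/104035 + 39029/223 = 4009977994/23199805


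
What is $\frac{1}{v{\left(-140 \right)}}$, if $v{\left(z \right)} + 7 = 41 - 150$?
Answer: $- \frac{1}{116} \approx -0.0086207$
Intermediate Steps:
$v{\left(z \right)} = -116$ ($v{\left(z \right)} = -7 + \left(41 - 150\right) = -7 - 109 = -116$)
$\frac{1}{v{\left(-140 \right)}} = \frac{1}{-116} = - \frac{1}{116}$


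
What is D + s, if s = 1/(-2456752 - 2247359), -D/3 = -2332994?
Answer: 32923988215001/4704111 ≈ 6.9990e+6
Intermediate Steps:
D = 6998982 (D = -3*(-2332994) = 6998982)
s = -1/4704111 (s = 1/(-4704111) = -1/4704111 ≈ -2.1258e-7)
D + s = 6998982 - 1/4704111 = 32923988215001/4704111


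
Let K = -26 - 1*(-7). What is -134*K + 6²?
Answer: 2582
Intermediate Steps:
K = -19 (K = -26 + 7 = -19)
-134*K + 6² = -134*(-19) + 6² = 2546 + 36 = 2582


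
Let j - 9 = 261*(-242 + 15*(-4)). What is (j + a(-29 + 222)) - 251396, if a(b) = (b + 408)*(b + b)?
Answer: -98223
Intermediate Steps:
j = -78813 (j = 9 + 261*(-242 + 15*(-4)) = 9 + 261*(-242 - 60) = 9 + 261*(-302) = 9 - 78822 = -78813)
a(b) = 2*b*(408 + b) (a(b) = (408 + b)*(2*b) = 2*b*(408 + b))
(j + a(-29 + 222)) - 251396 = (-78813 + 2*(-29 + 222)*(408 + (-29 + 222))) - 251396 = (-78813 + 2*193*(408 + 193)) - 251396 = (-78813 + 2*193*601) - 251396 = (-78813 + 231986) - 251396 = 153173 - 251396 = -98223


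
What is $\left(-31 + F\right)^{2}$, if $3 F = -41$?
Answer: $\frac{17956}{9} \approx 1995.1$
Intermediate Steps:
$F = - \frac{41}{3}$ ($F = \frac{1}{3} \left(-41\right) = - \frac{41}{3} \approx -13.667$)
$\left(-31 + F\right)^{2} = \left(-31 - \frac{41}{3}\right)^{2} = \left(- \frac{134}{3}\right)^{2} = \frac{17956}{9}$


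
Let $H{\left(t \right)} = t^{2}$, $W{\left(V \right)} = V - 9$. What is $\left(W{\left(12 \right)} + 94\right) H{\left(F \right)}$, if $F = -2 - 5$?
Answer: $4753$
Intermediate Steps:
$W{\left(V \right)} = -9 + V$
$F = -7$
$\left(W{\left(12 \right)} + 94\right) H{\left(F \right)} = \left(\left(-9 + 12\right) + 94\right) \left(-7\right)^{2} = \left(3 + 94\right) 49 = 97 \cdot 49 = 4753$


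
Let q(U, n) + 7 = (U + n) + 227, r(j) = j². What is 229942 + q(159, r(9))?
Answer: 230402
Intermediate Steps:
q(U, n) = 220 + U + n (q(U, n) = -7 + ((U + n) + 227) = -7 + (227 + U + n) = 220 + U + n)
229942 + q(159, r(9)) = 229942 + (220 + 159 + 9²) = 229942 + (220 + 159 + 81) = 229942 + 460 = 230402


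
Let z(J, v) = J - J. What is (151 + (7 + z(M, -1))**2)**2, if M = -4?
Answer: 40000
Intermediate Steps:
z(J, v) = 0
(151 + (7 + z(M, -1))**2)**2 = (151 + (7 + 0)**2)**2 = (151 + 7**2)**2 = (151 + 49)**2 = 200**2 = 40000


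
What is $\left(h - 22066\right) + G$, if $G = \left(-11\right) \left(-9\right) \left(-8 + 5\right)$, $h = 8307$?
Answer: $-14056$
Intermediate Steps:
$G = -297$ ($G = 99 \left(-3\right) = -297$)
$\left(h - 22066\right) + G = \left(8307 - 22066\right) - 297 = -13759 - 297 = -14056$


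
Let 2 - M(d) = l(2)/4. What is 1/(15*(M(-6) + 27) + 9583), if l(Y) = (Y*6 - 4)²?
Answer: 1/9778 ≈ 0.00010227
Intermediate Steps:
l(Y) = (-4 + 6*Y)² (l(Y) = (6*Y - 4)² = (-4 + 6*Y)²)
M(d) = -14 (M(d) = 2 - 4*(-2 + 3*2)²/4 = 2 - 4*(-2 + 6)²/4 = 2 - 4*4²/4 = 2 - 4*16/4 = 2 - 64/4 = 2 - 1*16 = 2 - 16 = -14)
1/(15*(M(-6) + 27) + 9583) = 1/(15*(-14 + 27) + 9583) = 1/(15*13 + 9583) = 1/(195 + 9583) = 1/9778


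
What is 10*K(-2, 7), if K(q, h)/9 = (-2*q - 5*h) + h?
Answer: -2160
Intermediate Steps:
K(q, h) = -36*h - 18*q (K(q, h) = 9*((-2*q - 5*h) + h) = 9*((-5*h - 2*q) + h) = 9*(-4*h - 2*q) = -36*h - 18*q)
10*K(-2, 7) = 10*(-36*7 - 18*(-2)) = 10*(-252 + 36) = 10*(-216) = -2160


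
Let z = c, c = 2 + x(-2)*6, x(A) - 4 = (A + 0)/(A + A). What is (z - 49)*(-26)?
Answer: 520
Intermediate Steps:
x(A) = 9/2 (x(A) = 4 + (A + 0)/(A + A) = 4 + A/((2*A)) = 4 + A*(1/(2*A)) = 4 + ½ = 9/2)
c = 29 (c = 2 + (9/2)*6 = 2 + 27 = 29)
z = 29
(z - 49)*(-26) = (29 - 49)*(-26) = -20*(-26) = 520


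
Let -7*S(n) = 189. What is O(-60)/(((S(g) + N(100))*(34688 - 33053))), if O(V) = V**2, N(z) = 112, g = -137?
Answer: 48/1853 ≈ 0.025904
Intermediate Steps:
S(n) = -27 (S(n) = -1/7*189 = -27)
O(-60)/(((S(g) + N(100))*(34688 - 33053))) = (-60)**2/(((-27 + 112)*(34688 - 33053))) = 3600/((85*1635)) = 3600/138975 = 3600*(1/138975) = 48/1853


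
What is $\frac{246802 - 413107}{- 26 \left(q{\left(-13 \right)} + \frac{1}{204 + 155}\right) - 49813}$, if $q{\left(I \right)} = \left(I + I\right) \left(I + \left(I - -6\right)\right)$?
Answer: $\frac{59703495}{22736573} \approx 2.6259$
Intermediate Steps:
$q{\left(I \right)} = 2 I \left(6 + 2 I\right)$ ($q{\left(I \right)} = 2 I \left(I + \left(I + 6\right)\right) = 2 I \left(I + \left(6 + I\right)\right) = 2 I \left(6 + 2 I\right)$)
$\frac{246802 - 413107}{- 26 \left(q{\left(-13 \right)} + \frac{1}{204 + 155}\right) - 49813} = \frac{246802 - 413107}{- 26 \left(4 \left(-13\right) \left(3 - 13\right) + \frac{1}{204 + 155}\right) - 49813} = - \frac{166305}{- 26 \left(4 \left(-13\right) \left(-10\right) + \frac{1}{359}\right) - 49813} = - \frac{166305}{- 26 \left(520 + \frac{1}{359}\right) - 49813} = - \frac{166305}{\left(-26\right) \frac{186681}{359} - 49813} = - \frac{166305}{- \frac{4853706}{359} - 49813} = - \frac{166305}{- \frac{22736573}{359}} = \left(-166305\right) \left(- \frac{359}{22736573}\right) = \frac{59703495}{22736573}$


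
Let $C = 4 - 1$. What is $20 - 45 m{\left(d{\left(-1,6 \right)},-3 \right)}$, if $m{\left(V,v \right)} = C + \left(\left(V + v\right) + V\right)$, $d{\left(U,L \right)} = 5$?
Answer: $-430$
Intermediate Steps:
$C = 3$
$m{\left(V,v \right)} = 3 + v + 2 V$ ($m{\left(V,v \right)} = 3 + \left(\left(V + v\right) + V\right) = 3 + \left(v + 2 V\right) = 3 + v + 2 V$)
$20 - 45 m{\left(d{\left(-1,6 \right)},-3 \right)} = 20 - 45 \left(3 - 3 + 2 \cdot 5\right) = 20 - 45 \left(3 - 3 + 10\right) = 20 - 450 = -430$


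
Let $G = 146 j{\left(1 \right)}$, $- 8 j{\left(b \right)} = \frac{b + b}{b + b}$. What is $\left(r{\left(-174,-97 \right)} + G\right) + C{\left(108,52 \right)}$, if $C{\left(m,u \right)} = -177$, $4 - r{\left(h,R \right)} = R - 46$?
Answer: $- \frac{193}{4} \approx -48.25$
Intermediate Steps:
$r{\left(h,R \right)} = 50 - R$ ($r{\left(h,R \right)} = 4 - \left(R - 46\right) = 4 - \left(-46 + R\right) = 50 - R$)
$j{\left(b \right)} = - \frac{1}{8}$ ($j{\left(b \right)} = - \frac{\left(b + b\right) \frac{1}{b + b}}{8} = - \frac{2 b \frac{1}{2 b}}{8} = \left(- \frac{1}{8}\right) 1 = - \frac{1}{8}$)
$G = - \frac{73}{4}$ ($G = 146 \left(- \frac{1}{8}\right) = - \frac{73}{4} \approx -18.25$)
$\left(r{\left(-174,-97 \right)} + G\right) + C{\left(108,52 \right)} = \left(\left(50 - -97\right) - \frac{73}{4}\right) - 177 = \left(\left(50 + 97\right) - \frac{73}{4}\right) - 177 = \left(147 - \frac{73}{4}\right) - 177 = \frac{515}{4} - 177 = - \frac{193}{4}$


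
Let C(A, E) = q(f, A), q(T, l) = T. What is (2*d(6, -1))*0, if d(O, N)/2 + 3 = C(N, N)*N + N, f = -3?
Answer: 0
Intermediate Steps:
C(A, E) = -3
d(O, N) = -6 - 4*N (d(O, N) = -6 + 2*(-3*N + N) = -6 + 2*(-2*N) = -6 - 4*N)
(2*d(6, -1))*0 = (2*(-6 - 4*(-1)))*0 = (2*(-6 + 4))*0 = (2*(-2))*0 = -4*0 = 0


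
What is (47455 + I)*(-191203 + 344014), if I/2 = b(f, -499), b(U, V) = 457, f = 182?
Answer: 7391315259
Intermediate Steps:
I = 914 (I = 2*457 = 914)
(47455 + I)*(-191203 + 344014) = (47455 + 914)*(-191203 + 344014) = 48369*152811 = 7391315259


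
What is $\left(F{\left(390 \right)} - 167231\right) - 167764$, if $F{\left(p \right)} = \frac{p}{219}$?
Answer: $- \frac{24454505}{73} \approx -3.3499 \cdot 10^{5}$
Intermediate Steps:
$F{\left(p \right)} = \frac{p}{219}$ ($F{\left(p \right)} = p \frac{1}{219} = \frac{p}{219}$)
$\left(F{\left(390 \right)} - 167231\right) - 167764 = \left(\frac{1}{219} \cdot 390 - 167231\right) - 167764 = \left(\frac{130}{73} - 167231\right) - 167764 = - \frac{12207733}{73} - 167764 = - \frac{24454505}{73}$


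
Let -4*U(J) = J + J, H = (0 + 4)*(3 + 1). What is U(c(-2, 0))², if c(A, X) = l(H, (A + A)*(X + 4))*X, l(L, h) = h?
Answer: 0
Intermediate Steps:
H = 16 (H = 4*4 = 16)
c(A, X) = 2*A*X*(4 + X) (c(A, X) = ((A + A)*(X + 4))*X = ((2*A)*(4 + X))*X = (2*A*(4 + X))*X = 2*A*X*(4 + X))
U(J) = -J/2 (U(J) = -(J + J)/4 = -J/2)
U(c(-2, 0))² = (-(-2)*0*(4 + 0))² = (-(-2)*0*4)² = (-½*0)² = 0² = 0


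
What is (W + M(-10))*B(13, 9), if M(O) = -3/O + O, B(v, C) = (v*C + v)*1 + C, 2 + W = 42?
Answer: 42117/10 ≈ 4211.7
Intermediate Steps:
W = 40 (W = -2 + 42 = 40)
B(v, C) = C + v + C*v (B(v, C) = (C*v + v)*1 + C = (v + C*v)*1 + C = (v + C*v) + C = C + v + C*v)
M(O) = O - 3/O
(W + M(-10))*B(13, 9) = (40 + (-10 - 3/(-10)))*(9 + 13 + 9*13) = (40 + (-10 - 3*(-⅒)))*(9 + 13 + 117) = (40 + (-10 + 3/10))*139 = (40 - 97/10)*139 = (303/10)*139 = 42117/10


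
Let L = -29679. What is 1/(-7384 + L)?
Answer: -1/37063 ≈ -2.6981e-5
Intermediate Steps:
1/(-7384 + L) = 1/(-7384 - 29679) = 1/(-37063) = -1/37063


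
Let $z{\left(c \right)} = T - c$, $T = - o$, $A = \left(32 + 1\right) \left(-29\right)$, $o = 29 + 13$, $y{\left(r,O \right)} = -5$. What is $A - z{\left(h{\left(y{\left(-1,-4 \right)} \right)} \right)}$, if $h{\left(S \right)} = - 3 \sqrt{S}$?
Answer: $-915 - 3 i \sqrt{5} \approx -915.0 - 6.7082 i$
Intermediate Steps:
$o = 42$
$A = -957$ ($A = 33 \left(-29\right) = -957$)
$T = -42$ ($T = \left(-1\right) 42 = -42$)
$z{\left(c \right)} = -42 - c$
$A - z{\left(h{\left(y{\left(-1,-4 \right)} \right)} \right)} = -957 - \left(-42 - - 3 \sqrt{-5}\right) = -957 - \left(-42 - - 3 i \sqrt{5}\right) = -957 - \left(-42 + 3 i \sqrt{5}\right) = -957 + \left(42 - 3 i \sqrt{5}\right) = -915 - 3 i \sqrt{5}$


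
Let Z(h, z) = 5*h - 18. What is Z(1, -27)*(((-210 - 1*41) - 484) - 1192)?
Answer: 25051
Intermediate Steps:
Z(h, z) = -18 + 5*h
Z(1, -27)*(((-210 - 1*41) - 484) - 1192) = (-18 + 5*1)*(((-210 - 1*41) - 484) - 1192) = (-18 + 5)*(((-210 - 41) - 484) - 1192) = -13*((-251 - 484) - 1192) = -13*(-735 - 1192) = -13*(-1927) = 25051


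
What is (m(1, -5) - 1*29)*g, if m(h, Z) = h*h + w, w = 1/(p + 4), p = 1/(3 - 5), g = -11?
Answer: 2134/7 ≈ 304.86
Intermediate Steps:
p = -½ (p = 1/(-2) = -½ ≈ -0.50000)
w = 2/7 (w = 1/(-½ + 4) = 1/(7/2) = 2/7 ≈ 0.28571)
m(h, Z) = 2/7 + h² (m(h, Z) = h*h + 2/7 = h² + 2/7 = 2/7 + h²)
(m(1, -5) - 1*29)*g = ((2/7 + 1²) - 1*29)*(-11) = ((2/7 + 1) - 29)*(-11) = (9/7 - 29)*(-11) = -194/7*(-11) = 2134/7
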